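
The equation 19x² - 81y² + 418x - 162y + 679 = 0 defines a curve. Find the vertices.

Rearranging, 19(x² + 22x) -81(y² + 2y) = -679.
Complete the square in x and y: 19(x + 11)² -81(y + 1)² = -679 + 2299 - 81 = 1539
Divide by 1539: (x + 11)²/81 - (y + 1)²/19 = 1
Hyperbola, center (-11, -1), transverse axis horizontal; a² = 81, b² = 19.
a = 9. Vertices at (h ± a, k).

(-20, -1) and (-2, -1)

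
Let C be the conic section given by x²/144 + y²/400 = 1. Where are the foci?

Center (0, 0). The larger denominator 400 sits under the y-term, so the major axis is vertical; a² = 400, b² = 144.
c² = a² - b² = 400 - 144 = 256, so c = 16.
Foci lie on the vertical axis through the center: (h, k ± c).

(0, -16) and (0, 16)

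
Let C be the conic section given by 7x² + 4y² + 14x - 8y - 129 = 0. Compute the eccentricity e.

Group the x- and y-terms: 7(x² + 2x) + 4(y² - 2y) = 129
Complete the square in x and y: 7(x + 1)² + 4(y - 1)² = 129 + 7 + 4 = 140
Divide through by 140 to get (x + 1)²/20 + (y - 1)²/35 = 1.
Ellipse, center (-1, 1), major axis vertical; a² = 35, b² = 20.
c² = a² - b² = 15, so c = √15.
e = c/a = √15/√35 = √21/7.

e = √21/7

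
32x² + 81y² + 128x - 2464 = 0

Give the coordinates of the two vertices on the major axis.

Group: 32(x² + 4x) + 81y² = 2464
Complete the square: 32(x + 2)² + 81y² = 2464 + 128 + 0 = 2592
Dividing both sides by 2592: (x + 2)²/81 + y²/32 = 1
Ellipse, center (-2, 0), major axis horizontal; a² = 81, b² = 32.
a = 9. Vertices at (h ± a, k).

(-11, 0) and (7, 0)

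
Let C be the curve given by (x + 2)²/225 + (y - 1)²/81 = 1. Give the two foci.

Center (-2, 1). The larger denominator 225 sits under the x-term, so the major axis is horizontal; a² = 225, b² = 81.
c² = a² - b² = 225 - 81 = 144, so c = 12.
Foci lie on the horizontal axis through the center: (h ± c, k).

(-14, 1) and (10, 1)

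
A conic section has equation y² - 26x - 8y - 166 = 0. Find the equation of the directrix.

Only y is squared. Complete the square in y: (y - 4)² = 26(x + 7).
Vertex (-7, 4); 4p = 26 so p = 13/2. Opens right.
Directrix is the vertical line x = h − p = -7 − (13/2) = -27/2.

x = -27/2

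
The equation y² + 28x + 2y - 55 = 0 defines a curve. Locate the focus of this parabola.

(-5, -1)

Only y is squared. Complete the square in y: (y + 1)² = -28(x - 2).
Vertex (2, -1); 4p = -28 so p = -7. Opens left.
Focus is p units from the vertex along the axis: (h + p, k).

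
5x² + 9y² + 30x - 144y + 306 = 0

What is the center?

Group the x- and y-terms: 5(x² + 6x) + 9(y² - 16y) = -306
Completing the square gives 5(x + 3)² + 9(y - 8)² = -306 + 45 + 576 = 315.
Divide through by 315 to get (x + 3)²/63 + (y - 8)²/35 = 1.
Ellipse with center (-3, 8).

(-3, 8)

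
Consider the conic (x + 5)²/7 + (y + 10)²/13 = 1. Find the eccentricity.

Center (-5, -10). The larger denominator 13 sits under the y-term, so the major axis is vertical; a² = 13, b² = 7.
c² = a² - b² = 6, so c = √6.
e = c/a = √6/√13 = √78/13.

e = √78/13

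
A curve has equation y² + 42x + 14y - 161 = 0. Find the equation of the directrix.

Only y is squared. Complete the square in y: (y + 7)² = -42(x - 5).
Vertex (5, -7); 4p = -42 so p = -21/2. Opens left.
Directrix is the vertical line x = h − p = 5 − (-21/2) = 31/2.

x = 31/2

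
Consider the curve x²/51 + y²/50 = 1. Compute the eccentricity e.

e = √51/51

Center (0, 0). The larger denominator 51 sits under the x-term, so the major axis is horizontal; a² = 51, b² = 50.
c² = a² - b² = 1, so c = 1.
e = c/a = 1/√51 = √51/51.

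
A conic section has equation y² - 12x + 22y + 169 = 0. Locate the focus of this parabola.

(7, -11)

Only y is squared. Complete the square in y: (y + 11)² = 12(x - 4).
Vertex (4, -11); 4p = 12 so p = 3. Opens right.
Focus is p units from the vertex along the axis: (h + p, k).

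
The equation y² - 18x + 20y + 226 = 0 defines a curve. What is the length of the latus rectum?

18

Only y is squared. Complete the square in y: (y + 10)² = 18(x - 7).
Vertex (7, -10); 4p = 18 so p = 9/2. Opens right.
Latus rectum length = |4p| = 18.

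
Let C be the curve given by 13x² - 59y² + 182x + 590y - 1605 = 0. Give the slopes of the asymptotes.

√767/59 and -√767/59

Group the x- and y-terms: 13(x² + 14x) -59(y² - 10y) = 1605
Complete the square in x and y: 13(x + 7)² -59(y - 5)² = 1605 + 637 - 1475 = 767
Dividing both sides by 767: (x + 7)²/59 - (y - 5)²/13 = 1
Hyperbola, center (-7, 5), transverse axis horizontal; a² = 59, b² = 13.
For a horizontal hyperbola the asymptotes have slope ±b/a.
Here that is ±√13/√59 = ±√767/59.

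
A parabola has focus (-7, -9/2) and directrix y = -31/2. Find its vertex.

The vertex is the midpoint between the focus and the directrix along the axis of symmetry.
Axis is vertical (directrix is horizontal). Vertex y-coordinate = (-9/2 + (-31/2))/2 = -10; x-coordinate = -7.

(-7, -10)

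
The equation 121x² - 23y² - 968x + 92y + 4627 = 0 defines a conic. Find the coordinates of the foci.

(4, -10) and (4, 14)

Rearranging, 121(x² - 8x) -23(y² - 4y) = -4627.
Complete the square: 121(x - 4)² -23(y - 2)² = -4627 + 1936 - 92 = -2783
Dividing both sides by -2783: (y - 2)²/121 - (x - 4)²/23 = 1
Hyperbola, center (4, 2), transverse axis vertical; a² = 121, b² = 23.
c² = a² + b² = 121 + 23 = 144, so c = 12.
Foci lie on the vertical axis through the center: (h, k ± c).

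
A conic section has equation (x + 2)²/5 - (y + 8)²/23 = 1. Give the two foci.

Center (-2, -8). The positive term is the x-term, so the transverse axis is horizontal; a² = 5, b² = 23.
c² = a² + b² = 5 + 23 = 28, so c = 2√7.
Foci lie on the horizontal axis through the center: (h ± c, k).

(-2 - 2√7, -8) and (-2 + 2√7, -8)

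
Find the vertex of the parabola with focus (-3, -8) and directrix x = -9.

(-6, -8)

The vertex is the midpoint between the focus and the directrix along the axis of symmetry.
Axis is horizontal (directrix is vertical). Vertex x-coordinate = (-3 + (-9))/2 = -6; y-coordinate = -8.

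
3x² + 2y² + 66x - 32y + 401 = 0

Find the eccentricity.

e = √3/3

Group: 3(x² + 22x) + 2(y² - 16y) = -401
Complete the square: 3(x + 11)² + 2(y - 8)² = -401 + 363 + 128 = 90
Dividing both sides by 90: (x + 11)²/30 + (y - 8)²/45 = 1
Ellipse, center (-11, 8), major axis vertical; a² = 45, b² = 30.
c² = a² - b² = 15, so c = √15.
e = c/a = √15/3√5 = √3/3.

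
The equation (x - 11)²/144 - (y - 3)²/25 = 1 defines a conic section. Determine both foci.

Center (11, 3). The positive term is the x-term, so the transverse axis is horizontal; a² = 144, b² = 25.
c² = a² + b² = 144 + 25 = 169, so c = 13.
Foci lie on the horizontal axis through the center: (h ± c, k).

(-2, 3) and (24, 3)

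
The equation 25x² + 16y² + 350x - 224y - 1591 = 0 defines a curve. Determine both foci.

(-7, -2) and (-7, 16)

Group the x- and y-terms: 25(x² + 14x) + 16(y² - 14y) = 1591
Complete the square in x and y: 25(x + 7)² + 16(y - 7)² = 1591 + 1225 + 784 = 3600
Divide by 3600: (x + 7)²/144 + (y - 7)²/225 = 1
Ellipse, center (-7, 7), major axis vertical; a² = 225, b² = 144.
c² = a² - b² = 225 - 144 = 81, so c = 9.
Foci lie on the vertical axis through the center: (h, k ± c).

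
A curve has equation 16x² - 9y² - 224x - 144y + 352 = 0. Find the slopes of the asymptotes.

Group: 16(x² - 14x) -9(y² + 16y) = -352
Completing the square gives 16(x - 7)² -9(y + 8)² = -352 + 784 - 576 = -144.
Dividing both sides by -144: (y + 8)²/16 - (x - 7)²/9 = 1
Hyperbola, center (7, -8), transverse axis vertical; a² = 16, b² = 9.
For a vertical hyperbola the asymptotes have slope ±a/b.
Here that is ±4/3.

4/3 and -4/3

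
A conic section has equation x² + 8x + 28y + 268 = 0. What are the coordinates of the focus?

(-4, -16)

Only x is squared. Complete the square in x: (x + 4)² = -28(y + 9).
Vertex (-4, -9); 4p = -28 so p = -7. Opens down.
Focus is p units from the vertex along the axis: (h, k + p).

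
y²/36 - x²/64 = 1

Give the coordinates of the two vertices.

(0, -6) and (0, 6)

Center (0, 0). The positive term is the y-term, so the transverse axis is vertical; a² = 36, b² = 64.
a = 6. Vertices at (h, k ± a).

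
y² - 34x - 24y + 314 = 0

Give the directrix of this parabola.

x = -7/2

Only y is squared. Complete the square in y: (y - 12)² = 34(x - 5).
Vertex (5, 12); 4p = 34 so p = 17/2. Opens right.
Directrix is the vertical line x = h − p = 5 − (17/2) = -7/2.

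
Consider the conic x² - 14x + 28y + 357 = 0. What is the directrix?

Only x is squared. Complete the square in x: (x - 7)² = -28(y + 11).
Vertex (7, -11); 4p = -28 so p = -7. Opens down.
Directrix is the horizontal line y = k − p = -11 − (-7) = -4.

y = -4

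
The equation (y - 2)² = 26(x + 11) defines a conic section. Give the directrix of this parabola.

x = -35/2

Vertex (-11, 2); 4p = 26 so p = 13/2. Opens right.
Directrix is the vertical line x = h − p = -11 − (13/2) = -35/2.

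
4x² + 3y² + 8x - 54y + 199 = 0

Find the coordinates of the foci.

(-1, 7) and (-1, 11)

4(x² + 2x) + 3(y² - 18y) = -199
4(x + 1)² + 3(y - 9)² = -199 + 4 + 243 = 48
Divide by 48: (x + 1)²/12 + (y - 9)²/16 = 1
Ellipse, center (-1, 9), major axis vertical; a² = 16, b² = 12.
c² = a² - b² = 16 - 12 = 4, so c = 2.
Foci lie on the vertical axis through the center: (h, k ± c).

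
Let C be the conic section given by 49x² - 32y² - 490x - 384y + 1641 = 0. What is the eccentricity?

e = 9/7

Group: 49(x² - 10x) -32(y² + 12y) = -1641
Completing the square gives 49(x - 5)² -32(y + 6)² = -1641 + 1225 - 1152 = -1568.
Divide by -1568: (y + 6)²/49 - (x - 5)²/32 = 1
Hyperbola, center (5, -6), transverse axis vertical; a² = 49, b² = 32.
c² = a² + b² = 81, so c = 9.
e = c/a = 9/7.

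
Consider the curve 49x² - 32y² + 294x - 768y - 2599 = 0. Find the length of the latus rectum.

49(x² + 6x) -32(y² + 24y) = 2599
Completing the square gives 49(x + 3)² -32(y + 12)² = 2599 + 441 - 4608 = -1568.
Divide through by -1568 to get (y + 12)²/49 - (x + 3)²/32 = 1.
Hyperbola, center (-3, -12), transverse axis vertical; a² = 49, b² = 32.
Latus rectum length = 2b²/a = 2·32/7 = 64/7.

64/7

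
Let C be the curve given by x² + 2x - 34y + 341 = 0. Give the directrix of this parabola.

y = 3/2

Only x is squared. Complete the square in x: (x + 1)² = 34(y - 10).
Vertex (-1, 10); 4p = 34 so p = 17/2. Opens up.
Directrix is the horizontal line y = k − p = 10 − (17/2) = 3/2.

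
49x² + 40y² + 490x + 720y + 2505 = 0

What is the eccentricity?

e = 3/7

Rearranging, 49(x² + 10x) + 40(y² + 18y) = -2505.
49(x + 5)² + 40(y + 9)² = -2505 + 1225 + 3240 = 1960
Dividing both sides by 1960: (x + 5)²/40 + (y + 9)²/49 = 1
Ellipse, center (-5, -9), major axis vertical; a² = 49, b² = 40.
c² = a² - b² = 9, so c = 3.
e = c/a = 3/7.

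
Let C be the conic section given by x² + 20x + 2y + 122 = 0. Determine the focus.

Only x is squared. Complete the square in x: (x + 10)² = -2(y + 11).
Vertex (-10, -11); 4p = -2 so p = -1/2. Opens down.
Focus is p units from the vertex along the axis: (h, k + p).

(-10, -23/2)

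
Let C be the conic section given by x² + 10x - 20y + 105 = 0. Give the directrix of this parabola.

y = -1

Only x is squared. Complete the square in x: (x + 5)² = 20(y - 4).
Vertex (-5, 4); 4p = 20 so p = 5. Opens up.
Directrix is the horizontal line y = k − p = 4 − (5) = -1.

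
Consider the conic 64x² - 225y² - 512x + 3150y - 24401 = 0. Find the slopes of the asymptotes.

8/15 and -8/15

64(x² - 8x) -225(y² - 14y) = 24401
Completing the square gives 64(x - 4)² -225(y - 7)² = 24401 + 1024 - 11025 = 14400.
Divide through by 14400 to get (x - 4)²/225 - (y - 7)²/64 = 1.
Hyperbola, center (4, 7), transverse axis horizontal; a² = 225, b² = 64.
For a horizontal hyperbola the asymptotes have slope ±b/a.
Here that is ±8/15.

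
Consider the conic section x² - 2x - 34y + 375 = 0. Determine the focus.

(1, 39/2)

Only x is squared. Complete the square in x: (x - 1)² = 34(y - 11).
Vertex (1, 11); 4p = 34 so p = 17/2. Opens up.
Focus is p units from the vertex along the axis: (h, k + p).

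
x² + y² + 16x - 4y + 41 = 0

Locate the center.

(-8, 2)

Rearranging, (x² + 16x) + (y² - 4y) = -41.
Complete the square in x and y: (x + 8)² + (y - 2)² = -41 + 64 + 4 = 27
So (x + 8)² + (y - 2)² = 27.
Circle centered at (-8, 2) with r² = 27.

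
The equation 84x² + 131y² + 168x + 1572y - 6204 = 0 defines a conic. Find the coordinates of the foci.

(-1 - √47, -6) and (-1 + √47, -6)

Group the x- and y-terms: 84(x² + 2x) + 131(y² + 12y) = 6204
Complete the square: 84(x + 1)² + 131(y + 6)² = 6204 + 84 + 4716 = 11004
Divide by 11004: (x + 1)²/131 + (y + 6)²/84 = 1
Ellipse, center (-1, -6), major axis horizontal; a² = 131, b² = 84.
c² = a² - b² = 131 - 84 = 47, so c = √47.
Foci lie on the horizontal axis through the center: (h ± c, k).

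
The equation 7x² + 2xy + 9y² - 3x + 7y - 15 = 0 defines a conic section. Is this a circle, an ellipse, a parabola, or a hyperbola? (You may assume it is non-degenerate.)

ellipse

A = 7, B = 2, C = 9.
Discriminant B² − 4AC = 2² − 4·7·9 = -248.
B² − 4AC < 0 ⇒ ellipse.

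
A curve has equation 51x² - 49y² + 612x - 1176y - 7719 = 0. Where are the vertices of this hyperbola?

(-13, -12) and (1, -12)

Group: 51(x² + 12x) -49(y² + 24y) = 7719
Complete the square: 51(x + 6)² -49(y + 12)² = 7719 + 1836 - 7056 = 2499
Dividing both sides by 2499: (x + 6)²/49 - (y + 12)²/51 = 1
Hyperbola, center (-6, -12), transverse axis horizontal; a² = 49, b² = 51.
a = 7. Vertices at (h ± a, k).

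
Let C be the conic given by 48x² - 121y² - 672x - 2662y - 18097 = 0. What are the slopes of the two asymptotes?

Collect terms: 48(x² - 14x) -121(y² + 22y) = 18097
48(x - 7)² -121(y + 11)² = 18097 + 2352 - 14641 = 5808
Divide through by 5808 to get (x - 7)²/121 - (y + 11)²/48 = 1.
Hyperbola, center (7, -11), transverse axis horizontal; a² = 121, b² = 48.
For a horizontal hyperbola the asymptotes have slope ±b/a.
Here that is ±4√3/11.

4√3/11 and -4√3/11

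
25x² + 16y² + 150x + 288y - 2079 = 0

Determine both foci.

25(x² + 6x) + 16(y² + 18y) = 2079
Completing the square gives 25(x + 3)² + 16(y + 9)² = 2079 + 225 + 1296 = 3600.
Divide by 3600: (x + 3)²/144 + (y + 9)²/225 = 1
Ellipse, center (-3, -9), major axis vertical; a² = 225, b² = 144.
c² = a² - b² = 225 - 144 = 81, so c = 9.
Foci lie on the vertical axis through the center: (h, k ± c).

(-3, -18) and (-3, 0)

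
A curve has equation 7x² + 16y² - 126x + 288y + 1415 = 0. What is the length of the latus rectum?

7

Rearranging, 7(x² - 18x) + 16(y² + 18y) = -1415.
Completing the square gives 7(x - 9)² + 16(y + 9)² = -1415 + 567 + 1296 = 448.
Divide through by 448 to get (x - 9)²/64 + (y + 9)²/28 = 1.
Ellipse, center (9, -9), major axis horizontal; a² = 64, b² = 28.
Latus rectum length = 2b²/a = 2·28/8 = 7.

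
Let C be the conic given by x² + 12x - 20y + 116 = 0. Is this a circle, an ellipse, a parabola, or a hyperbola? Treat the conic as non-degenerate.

No xy term. Coefficients of x² and y² are A = 1, C = 0.
Exactly one squared variable ⇒ parabola.

parabola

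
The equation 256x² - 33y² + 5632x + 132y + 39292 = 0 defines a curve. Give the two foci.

Group the x- and y-terms: 256(x² + 22x) -33(y² - 4y) = -39292
256(x + 11)² -33(y - 2)² = -39292 + 30976 - 132 = -8448
Divide through by -8448 to get (y - 2)²/256 - (x + 11)²/33 = 1.
Hyperbola, center (-11, 2), transverse axis vertical; a² = 256, b² = 33.
c² = a² + b² = 256 + 33 = 289, so c = 17.
Foci lie on the vertical axis through the center: (h, k ± c).

(-11, -15) and (-11, 19)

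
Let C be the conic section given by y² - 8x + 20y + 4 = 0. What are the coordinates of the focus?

(-10, -10)

Only y is squared. Complete the square in y: (y + 10)² = 8(x + 12).
Vertex (-12, -10); 4p = 8 so p = 2. Opens right.
Focus is p units from the vertex along the axis: (h + p, k).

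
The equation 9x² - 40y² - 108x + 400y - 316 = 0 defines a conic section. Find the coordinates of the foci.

Rearranging, 9(x² - 12x) -40(y² - 10y) = 316.
Complete the square in x and y: 9(x - 6)² -40(y - 5)² = 316 + 324 - 1000 = -360
Divide through by -360 to get (y - 5)²/9 - (x - 6)²/40 = 1.
Hyperbola, center (6, 5), transverse axis vertical; a² = 9, b² = 40.
c² = a² + b² = 9 + 40 = 49, so c = 7.
Foci lie on the vertical axis through the center: (h, k ± c).

(6, -2) and (6, 12)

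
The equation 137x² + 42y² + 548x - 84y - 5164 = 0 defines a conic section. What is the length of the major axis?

Group the x- and y-terms: 137(x² + 4x) + 42(y² - 2y) = 5164
Complete the square in x and y: 137(x + 2)² + 42(y - 1)² = 5164 + 548 + 42 = 5754
Dividing both sides by 5754: (x + 2)²/42 + (y - 1)²/137 = 1
Ellipse, center (-2, 1), major axis vertical; a² = 137, b² = 42.
a² = 137 so a = √137; the major axis has length 2a = 2√137.

2√137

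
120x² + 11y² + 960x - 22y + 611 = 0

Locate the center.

(-4, 1)

Rearranging, 120(x² + 8x) + 11(y² - 2y) = -611.
Complete the square in x and y: 120(x + 4)² + 11(y - 1)² = -611 + 1920 + 11 = 1320
Dividing both sides by 1320: (x + 4)²/11 + (y - 1)²/120 = 1
Ellipse with center (-4, 1).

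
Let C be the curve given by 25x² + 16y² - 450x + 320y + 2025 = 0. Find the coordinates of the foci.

Rearranging, 25(x² - 18x) + 16(y² + 20y) = -2025.
25(x - 9)² + 16(y + 10)² = -2025 + 2025 + 1600 = 1600
Dividing both sides by 1600: (x - 9)²/64 + (y + 10)²/100 = 1
Ellipse, center (9, -10), major axis vertical; a² = 100, b² = 64.
c² = a² - b² = 100 - 64 = 36, so c = 6.
Foci lie on the vertical axis through the center: (h, k ± c).

(9, -16) and (9, -4)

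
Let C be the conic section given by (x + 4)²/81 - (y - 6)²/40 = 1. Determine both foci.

Center (-4, 6). The positive term is the x-term, so the transverse axis is horizontal; a² = 81, b² = 40.
c² = a² + b² = 81 + 40 = 121, so c = 11.
Foci lie on the horizontal axis through the center: (h ± c, k).

(-15, 6) and (7, 6)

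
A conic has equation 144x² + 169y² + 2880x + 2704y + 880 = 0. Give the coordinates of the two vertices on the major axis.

Group: 144(x² + 20x) + 169(y² + 16y) = -880
Completing the square gives 144(x + 10)² + 169(y + 8)² = -880 + 14400 + 10816 = 24336.
Divide by 24336: (x + 10)²/169 + (y + 8)²/144 = 1
Ellipse, center (-10, -8), major axis horizontal; a² = 169, b² = 144.
a = 13. Vertices at (h ± a, k).

(-23, -8) and (3, -8)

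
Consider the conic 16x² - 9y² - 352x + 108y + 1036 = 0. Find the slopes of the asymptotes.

4/3 and -4/3

16(x² - 22x) -9(y² - 12y) = -1036
16(x - 11)² -9(y - 6)² = -1036 + 1936 - 324 = 576
Divide by 576: (x - 11)²/36 - (y - 6)²/64 = 1
Hyperbola, center (11, 6), transverse axis horizontal; a² = 36, b² = 64.
For a horizontal hyperbola the asymptotes have slope ±b/a.
Here that is ±8/6 = ±4/3.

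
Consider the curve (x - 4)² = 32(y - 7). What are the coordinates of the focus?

Vertex (4, 7); 4p = 32 so p = 8. Opens up.
Focus is p units from the vertex along the axis: (h, k + p).

(4, 15)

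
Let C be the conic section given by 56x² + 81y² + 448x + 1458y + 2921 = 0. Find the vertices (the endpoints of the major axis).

Rearranging, 56(x² + 8x) + 81(y² + 18y) = -2921.
56(x + 4)² + 81(y + 9)² = -2921 + 896 + 6561 = 4536
Divide by 4536: (x + 4)²/81 + (y + 9)²/56 = 1
Ellipse, center (-4, -9), major axis horizontal; a² = 81, b² = 56.
a = 9. Vertices at (h ± a, k).

(-13, -9) and (5, -9)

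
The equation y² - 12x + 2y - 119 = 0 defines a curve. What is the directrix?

x = -13

Only y is squared. Complete the square in y: (y + 1)² = 12(x + 10).
Vertex (-10, -1); 4p = 12 so p = 3. Opens right.
Directrix is the vertical line x = h − p = -10 − (3) = -13.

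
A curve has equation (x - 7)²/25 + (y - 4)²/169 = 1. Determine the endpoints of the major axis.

Center (7, 4). The larger denominator 169 sits under the y-term, so the major axis is vertical; a² = 169, b² = 25.
a = 13. Vertices at (h, k ± a).

(7, -9) and (7, 17)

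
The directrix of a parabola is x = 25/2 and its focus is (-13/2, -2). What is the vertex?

The vertex is the midpoint between the focus and the directrix along the axis of symmetry.
Axis is horizontal (directrix is vertical). Vertex x-coordinate = (-13/2 + 25/2)/2 = 3; y-coordinate = -2.

(3, -2)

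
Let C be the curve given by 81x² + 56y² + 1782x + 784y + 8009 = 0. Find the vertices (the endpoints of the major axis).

(-11, -16) and (-11, 2)

Group: 81(x² + 22x) + 56(y² + 14y) = -8009
Completing the square gives 81(x + 11)² + 56(y + 7)² = -8009 + 9801 + 2744 = 4536.
Divide by 4536: (x + 11)²/56 + (y + 7)²/81 = 1
Ellipse, center (-11, -7), major axis vertical; a² = 81, b² = 56.
a = 9. Vertices at (h, k ± a).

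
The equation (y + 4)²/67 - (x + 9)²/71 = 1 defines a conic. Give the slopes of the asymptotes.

Center (-9, -4). The positive term is the y-term, so the transverse axis is vertical; a² = 67, b² = 71.
For a vertical hyperbola the asymptotes have slope ±a/b.
Here that is ±√67/√71 = ±√4757/71.

√4757/71 and -√4757/71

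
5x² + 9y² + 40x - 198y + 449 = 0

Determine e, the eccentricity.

e = 2/3

5(x² + 8x) + 9(y² - 22y) = -449
Complete the square: 5(x + 4)² + 9(y - 11)² = -449 + 80 + 1089 = 720
Dividing both sides by 720: (x + 4)²/144 + (y - 11)²/80 = 1
Ellipse, center (-4, 11), major axis horizontal; a² = 144, b² = 80.
c² = a² - b² = 64, so c = 8.
e = c/a = 8/12 = 2/3.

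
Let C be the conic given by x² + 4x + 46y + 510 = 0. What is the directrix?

Only x is squared. Complete the square in x: (x + 2)² = -46(y + 11).
Vertex (-2, -11); 4p = -46 so p = -23/2. Opens down.
Directrix is the horizontal line y = k − p = -11 − (-23/2) = 1/2.

y = 1/2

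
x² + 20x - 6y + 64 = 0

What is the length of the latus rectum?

6

Only x is squared. Complete the square in x: (x + 10)² = 6(y + 6).
Vertex (-10, -6); 4p = 6 so p = 3/2. Opens up.
Latus rectum length = |4p| = 6.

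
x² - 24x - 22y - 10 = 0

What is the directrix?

y = -25/2

Only x is squared. Complete the square in x: (x - 12)² = 22(y + 7).
Vertex (12, -7); 4p = 22 so p = 11/2. Opens up.
Directrix is the horizontal line y = k − p = -7 − (11/2) = -25/2.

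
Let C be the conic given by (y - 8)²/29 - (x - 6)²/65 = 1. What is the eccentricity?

e = √2726/29

Center (6, 8). The positive term is the y-term, so the transverse axis is vertical; a² = 29, b² = 65.
c² = a² + b² = 94, so c = √94.
e = c/a = √94/√29 = √2726/29.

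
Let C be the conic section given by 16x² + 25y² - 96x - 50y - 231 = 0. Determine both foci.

Collect terms: 16(x² - 6x) + 25(y² - 2y) = 231
Complete the square in x and y: 16(x - 3)² + 25(y - 1)² = 231 + 144 + 25 = 400
Dividing both sides by 400: (x - 3)²/25 + (y - 1)²/16 = 1
Ellipse, center (3, 1), major axis horizontal; a² = 25, b² = 16.
c² = a² - b² = 25 - 16 = 9, so c = 3.
Foci lie on the horizontal axis through the center: (h ± c, k).

(0, 1) and (6, 1)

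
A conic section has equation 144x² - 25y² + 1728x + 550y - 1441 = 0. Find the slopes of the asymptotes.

12/5 and -12/5

144(x² + 12x) -25(y² - 22y) = 1441
144(x + 6)² -25(y - 11)² = 1441 + 5184 - 3025 = 3600
Dividing both sides by 3600: (x + 6)²/25 - (y - 11)²/144 = 1
Hyperbola, center (-6, 11), transverse axis horizontal; a² = 25, b² = 144.
For a horizontal hyperbola the asymptotes have slope ±b/a.
Here that is ±12/5.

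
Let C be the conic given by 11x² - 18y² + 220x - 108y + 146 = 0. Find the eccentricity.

e = √58/6

Collect terms: 11(x² + 20x) -18(y² + 6y) = -146
Completing the square gives 11(x + 10)² -18(y + 3)² = -146 + 1100 - 162 = 792.
Dividing both sides by 792: (x + 10)²/72 - (y + 3)²/44 = 1
Hyperbola, center (-10, -3), transverse axis horizontal; a² = 72, b² = 44.
c² = a² + b² = 116, so c = 2√29.
e = c/a = 2√29/6√2 = √58/6.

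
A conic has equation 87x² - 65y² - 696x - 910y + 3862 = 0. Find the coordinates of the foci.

(4, -7 - 2√38) and (4, -7 + 2√38)

Collect terms: 87(x² - 8x) -65(y² + 14y) = -3862
87(x - 4)² -65(y + 7)² = -3862 + 1392 - 3185 = -5655
Divide by -5655: (y + 7)²/87 - (x - 4)²/65 = 1
Hyperbola, center (4, -7), transverse axis vertical; a² = 87, b² = 65.
c² = a² + b² = 87 + 65 = 152, so c = 2√38.
Foci lie on the vertical axis through the center: (h, k ± c).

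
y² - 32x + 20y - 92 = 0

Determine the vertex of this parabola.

Only y is squared. Complete the square in y: (y + 10)² = 32(x + 6).
Vertex (-6, -10); 4p = 32 so p = 8. Opens right.

(-6, -10)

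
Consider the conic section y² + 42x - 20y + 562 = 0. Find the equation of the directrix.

Only y is squared. Complete the square in y: (y - 10)² = -42(x + 11).
Vertex (-11, 10); 4p = -42 so p = -21/2. Opens left.
Directrix is the vertical line x = h − p = -11 − (-21/2) = -1/2.

x = -1/2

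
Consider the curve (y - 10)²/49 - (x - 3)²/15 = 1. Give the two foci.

Center (3, 10). The positive term is the y-term, so the transverse axis is vertical; a² = 49, b² = 15.
c² = a² + b² = 49 + 15 = 64, so c = 8.
Foci lie on the vertical axis through the center: (h, k ± c).

(3, 2) and (3, 18)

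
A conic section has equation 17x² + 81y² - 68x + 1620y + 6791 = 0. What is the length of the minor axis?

2√17

Collect terms: 17(x² - 4x) + 81(y² + 20y) = -6791
Completing the square gives 17(x - 2)² + 81(y + 10)² = -6791 + 68 + 8100 = 1377.
Divide by 1377: (x - 2)²/81 + (y + 10)²/17 = 1
Ellipse, center (2, -10), major axis horizontal; a² = 81, b² = 17.
b² = 17 so b = √17; the minor axis has length 2b = 2√17.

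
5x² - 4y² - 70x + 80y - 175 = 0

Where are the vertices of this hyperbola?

(5, 10) and (9, 10)

Group: 5(x² - 14x) -4(y² - 20y) = 175
Completing the square gives 5(x - 7)² -4(y - 10)² = 175 + 245 - 400 = 20.
Dividing both sides by 20: (x - 7)²/4 - (y - 10)²/5 = 1
Hyperbola, center (7, 10), transverse axis horizontal; a² = 4, b² = 5.
a = 2. Vertices at (h ± a, k).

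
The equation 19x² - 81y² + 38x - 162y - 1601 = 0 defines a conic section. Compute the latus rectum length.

Collect terms: 19(x² + 2x) -81(y² + 2y) = 1601
Completing the square gives 19(x + 1)² -81(y + 1)² = 1601 + 19 - 81 = 1539.
Divide through by 1539 to get (x + 1)²/81 - (y + 1)²/19 = 1.
Hyperbola, center (-1, -1), transverse axis horizontal; a² = 81, b² = 19.
Latus rectum length = 2b²/a = 2·19/9 = 38/9.

38/9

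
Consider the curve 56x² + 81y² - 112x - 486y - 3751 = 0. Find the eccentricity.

Collect terms: 56(x² - 2x) + 81(y² - 6y) = 3751
Completing the square gives 56(x - 1)² + 81(y - 3)² = 3751 + 56 + 729 = 4536.
Dividing both sides by 4536: (x - 1)²/81 + (y - 3)²/56 = 1
Ellipse, center (1, 3), major axis horizontal; a² = 81, b² = 56.
c² = a² - b² = 25, so c = 5.
e = c/a = 5/9.

e = 5/9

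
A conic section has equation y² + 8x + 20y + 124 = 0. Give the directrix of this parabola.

x = -1

Only y is squared. Complete the square in y: (y + 10)² = -8(x + 3).
Vertex (-3, -10); 4p = -8 so p = -2. Opens left.
Directrix is the vertical line x = h − p = -3 − (-2) = -1.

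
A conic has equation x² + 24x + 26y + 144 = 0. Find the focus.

(-12, -13/2)

Only x is squared. Complete the square in x: (x + 12)² = -26y.
Vertex (-12, 0); 4p = -26 so p = -13/2. Opens down.
Focus is p units from the vertex along the axis: (h, k + p).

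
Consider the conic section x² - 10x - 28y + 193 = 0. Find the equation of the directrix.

Only x is squared. Complete the square in x: (x - 5)² = 28(y - 6).
Vertex (5, 6); 4p = 28 so p = 7. Opens up.
Directrix is the horizontal line y = k − p = 6 − (7) = -1.

y = -1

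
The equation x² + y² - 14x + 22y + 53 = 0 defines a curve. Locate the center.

Rearranging, (x² - 14x) + (y² + 22y) = -53.
Completing the square gives (x - 7)² + (y + 11)² = -53 + 49 + 121 = 117.
So (x - 7)² + (y + 11)² = 117.
Circle centered at (7, -11) with r² = 117.

(7, -11)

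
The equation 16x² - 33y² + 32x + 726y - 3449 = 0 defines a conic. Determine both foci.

(-1, 4) and (-1, 18)

Group: 16(x² + 2x) -33(y² - 22y) = 3449
Complete the square: 16(x + 1)² -33(y - 11)² = 3449 + 16 - 3993 = -528
Divide by -528: (y - 11)²/16 - (x + 1)²/33 = 1
Hyperbola, center (-1, 11), transverse axis vertical; a² = 16, b² = 33.
c² = a² + b² = 16 + 33 = 49, so c = 7.
Foci lie on the vertical axis through the center: (h, k ± c).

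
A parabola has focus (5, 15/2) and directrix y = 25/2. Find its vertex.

(5, 10)

The vertex is the midpoint between the focus and the directrix along the axis of symmetry.
Axis is vertical (directrix is horizontal). Vertex y-coordinate = (15/2 + 25/2)/2 = 10; x-coordinate = 5.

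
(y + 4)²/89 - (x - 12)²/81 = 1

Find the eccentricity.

Center (12, -4). The positive term is the y-term, so the transverse axis is vertical; a² = 89, b² = 81.
c² = a² + b² = 170, so c = √170.
e = c/a = √170/√89 = √15130/89.

e = √15130/89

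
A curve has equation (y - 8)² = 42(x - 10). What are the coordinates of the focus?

(41/2, 8)

Vertex (10, 8); 4p = 42 so p = 21/2. Opens right.
Focus is p units from the vertex along the axis: (h + p, k).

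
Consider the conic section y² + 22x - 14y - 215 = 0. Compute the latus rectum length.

Only y is squared. Complete the square in y: (y - 7)² = -22(x - 12).
Vertex (12, 7); 4p = -22 so p = -11/2. Opens left.
Latus rectum length = |4p| = 22.

22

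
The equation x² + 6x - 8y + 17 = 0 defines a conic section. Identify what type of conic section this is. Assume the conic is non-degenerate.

No xy term. Coefficients of x² and y² are A = 1, C = 0.
Exactly one squared variable ⇒ parabola.

parabola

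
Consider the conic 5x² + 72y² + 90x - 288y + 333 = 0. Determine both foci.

Collect terms: 5(x² + 18x) + 72(y² - 4y) = -333
Complete the square in x and y: 5(x + 9)² + 72(y - 2)² = -333 + 405 + 288 = 360
Dividing both sides by 360: (x + 9)²/72 + (y - 2)²/5 = 1
Ellipse, center (-9, 2), major axis horizontal; a² = 72, b² = 5.
c² = a² - b² = 72 - 5 = 67, so c = √67.
Foci lie on the horizontal axis through the center: (h ± c, k).

(-9 - √67, 2) and (-9 + √67, 2)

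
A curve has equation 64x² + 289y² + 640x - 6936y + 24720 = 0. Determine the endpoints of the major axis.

(-22, 12) and (12, 12)

Group the x- and y-terms: 64(x² + 10x) + 289(y² - 24y) = -24720
Complete the square: 64(x + 5)² + 289(y - 12)² = -24720 + 1600 + 41616 = 18496
Divide through by 18496 to get (x + 5)²/289 + (y - 12)²/64 = 1.
Ellipse, center (-5, 12), major axis horizontal; a² = 289, b² = 64.
a = 17. Vertices at (h ± a, k).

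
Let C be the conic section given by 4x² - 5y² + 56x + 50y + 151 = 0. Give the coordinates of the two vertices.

Rearranging, 4(x² + 14x) -5(y² - 10y) = -151.
Complete the square in x and y: 4(x + 7)² -5(y - 5)² = -151 + 196 - 125 = -80
Dividing both sides by -80: (y - 5)²/16 - (x + 7)²/20 = 1
Hyperbola, center (-7, 5), transverse axis vertical; a² = 16, b² = 20.
a = 4. Vertices at (h, k ± a).

(-7, 1) and (-7, 9)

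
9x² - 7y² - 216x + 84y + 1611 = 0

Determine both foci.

(12, -6) and (12, 18)

Group the x- and y-terms: 9(x² - 24x) -7(y² - 12y) = -1611
Complete the square in x and y: 9(x - 12)² -7(y - 6)² = -1611 + 1296 - 252 = -567
Divide through by -567 to get (y - 6)²/81 - (x - 12)²/63 = 1.
Hyperbola, center (12, 6), transverse axis vertical; a² = 81, b² = 63.
c² = a² + b² = 81 + 63 = 144, so c = 12.
Foci lie on the vertical axis through the center: (h, k ± c).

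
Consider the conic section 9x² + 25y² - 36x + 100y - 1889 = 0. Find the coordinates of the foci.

Group: 9(x² - 4x) + 25(y² + 4y) = 1889
Complete the square: 9(x - 2)² + 25(y + 2)² = 1889 + 36 + 100 = 2025
Divide through by 2025 to get (x - 2)²/225 + (y + 2)²/81 = 1.
Ellipse, center (2, -2), major axis horizontal; a² = 225, b² = 81.
c² = a² - b² = 225 - 81 = 144, so c = 12.
Foci lie on the horizontal axis through the center: (h ± c, k).

(-10, -2) and (14, -2)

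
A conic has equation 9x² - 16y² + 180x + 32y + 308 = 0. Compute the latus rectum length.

9

9(x² + 20x) -16(y² - 2y) = -308
Completing the square gives 9(x + 10)² -16(y - 1)² = -308 + 900 - 16 = 576.
Dividing both sides by 576: (x + 10)²/64 - (y - 1)²/36 = 1
Hyperbola, center (-10, 1), transverse axis horizontal; a² = 64, b² = 36.
Latus rectum length = 2b²/a = 2·36/8 = 9.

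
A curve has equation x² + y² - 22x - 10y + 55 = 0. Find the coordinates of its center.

Group: (x² - 22x) + (y² - 10y) = -55
Complete the square in x and y: (x - 11)² + (y - 5)² = -55 + 121 + 25 = 91
So (x - 11)² + (y - 5)² = 91.
Circle centered at (11, 5) with r² = 91.

(11, 5)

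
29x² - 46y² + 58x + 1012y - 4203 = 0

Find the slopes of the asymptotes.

√1334/46 and -√1334/46

Group the x- and y-terms: 29(x² + 2x) -46(y² - 22y) = 4203
Completing the square gives 29(x + 1)² -46(y - 11)² = 4203 + 29 - 5566 = -1334.
Divide by -1334: (y - 11)²/29 - (x + 1)²/46 = 1
Hyperbola, center (-1, 11), transverse axis vertical; a² = 29, b² = 46.
For a vertical hyperbola the asymptotes have slope ±a/b.
Here that is ±√29/√46 = ±√1334/46.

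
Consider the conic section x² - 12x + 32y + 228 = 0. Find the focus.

Only x is squared. Complete the square in x: (x - 6)² = -32(y + 6).
Vertex (6, -6); 4p = -32 so p = -8. Opens down.
Focus is p units from the vertex along the axis: (h, k + p).

(6, -14)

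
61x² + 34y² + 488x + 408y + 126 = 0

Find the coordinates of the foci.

(-4, -6 - 3√3) and (-4, -6 + 3√3)

Rearranging, 61(x² + 8x) + 34(y² + 12y) = -126.
Complete the square in x and y: 61(x + 4)² + 34(y + 6)² = -126 + 976 + 1224 = 2074
Divide by 2074: (x + 4)²/34 + (y + 6)²/61 = 1
Ellipse, center (-4, -6), major axis vertical; a² = 61, b² = 34.
c² = a² - b² = 61 - 34 = 27, so c = 3√3.
Foci lie on the vertical axis through the center: (h, k ± c).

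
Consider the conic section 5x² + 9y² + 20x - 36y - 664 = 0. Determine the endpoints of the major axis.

Group: 5(x² + 4x) + 9(y² - 4y) = 664
Complete the square: 5(x + 2)² + 9(y - 2)² = 664 + 20 + 36 = 720
Divide by 720: (x + 2)²/144 + (y - 2)²/80 = 1
Ellipse, center (-2, 2), major axis horizontal; a² = 144, b² = 80.
a = 12. Vertices at (h ± a, k).

(-14, 2) and (10, 2)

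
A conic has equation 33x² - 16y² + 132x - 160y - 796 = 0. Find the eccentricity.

Rearranging, 33(x² + 4x) -16(y² + 10y) = 796.
Complete the square: 33(x + 2)² -16(y + 5)² = 796 + 132 - 400 = 528
Divide through by 528 to get (x + 2)²/16 - (y + 5)²/33 = 1.
Hyperbola, center (-2, -5), transverse axis horizontal; a² = 16, b² = 33.
c² = a² + b² = 49, so c = 7.
e = c/a = 7/4.

e = 7/4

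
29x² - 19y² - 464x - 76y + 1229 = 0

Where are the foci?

Group the x- and y-terms: 29(x² - 16x) -19(y² + 4y) = -1229
Complete the square: 29(x - 8)² -19(y + 2)² = -1229 + 1856 - 76 = 551
Divide by 551: (x - 8)²/19 - (y + 2)²/29 = 1
Hyperbola, center (8, -2), transverse axis horizontal; a² = 19, b² = 29.
c² = a² + b² = 19 + 29 = 48, so c = 4√3.
Foci lie on the horizontal axis through the center: (h ± c, k).

(8 - 4√3, -2) and (8 + 4√3, -2)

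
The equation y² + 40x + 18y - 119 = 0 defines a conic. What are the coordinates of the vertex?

(5, -9)

Only y is squared. Complete the square in y: (y + 9)² = -40(x - 5).
Vertex (5, -9); 4p = -40 so p = -10. Opens left.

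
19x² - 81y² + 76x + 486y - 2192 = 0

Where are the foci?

(-12, 3) and (8, 3)

Collect terms: 19(x² + 4x) -81(y² - 6y) = 2192
Complete the square: 19(x + 2)² -81(y - 3)² = 2192 + 76 - 729 = 1539
Divide through by 1539 to get (x + 2)²/81 - (y - 3)²/19 = 1.
Hyperbola, center (-2, 3), transverse axis horizontal; a² = 81, b² = 19.
c² = a² + b² = 81 + 19 = 100, so c = 10.
Foci lie on the horizontal axis through the center: (h ± c, k).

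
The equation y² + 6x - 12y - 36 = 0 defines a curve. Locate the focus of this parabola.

(21/2, 6)

Only y is squared. Complete the square in y: (y - 6)² = -6(x - 12).
Vertex (12, 6); 4p = -6 so p = -3/2. Opens left.
Focus is p units from the vertex along the axis: (h + p, k).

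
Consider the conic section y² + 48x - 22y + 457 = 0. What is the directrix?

Only y is squared. Complete the square in y: (y - 11)² = -48(x + 7).
Vertex (-7, 11); 4p = -48 so p = -12. Opens left.
Directrix is the vertical line x = h − p = -7 − (-12) = 5.

x = 5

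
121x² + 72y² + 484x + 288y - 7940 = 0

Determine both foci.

Group the x- and y-terms: 121(x² + 4x) + 72(y² + 4y) = 7940
121(x + 2)² + 72(y + 2)² = 7940 + 484 + 288 = 8712
Divide through by 8712 to get (x + 2)²/72 + (y + 2)²/121 = 1.
Ellipse, center (-2, -2), major axis vertical; a² = 121, b² = 72.
c² = a² - b² = 121 - 72 = 49, so c = 7.
Foci lie on the vertical axis through the center: (h, k ± c).

(-2, -9) and (-2, 5)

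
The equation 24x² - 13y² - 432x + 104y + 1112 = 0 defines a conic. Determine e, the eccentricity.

24(x² - 18x) -13(y² - 8y) = -1112
24(x - 9)² -13(y - 4)² = -1112 + 1944 - 208 = 624
Divide through by 624 to get (x - 9)²/26 - (y - 4)²/48 = 1.
Hyperbola, center (9, 4), transverse axis horizontal; a² = 26, b² = 48.
c² = a² + b² = 74, so c = √74.
e = c/a = √74/√26 = √481/13.

e = √481/13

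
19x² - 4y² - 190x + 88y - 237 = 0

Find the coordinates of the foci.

(5 - √69, 11) and (5 + √69, 11)

Rearranging, 19(x² - 10x) -4(y² - 22y) = 237.
19(x - 5)² -4(y - 11)² = 237 + 475 - 484 = 228
Divide by 228: (x - 5)²/12 - (y - 11)²/57 = 1
Hyperbola, center (5, 11), transverse axis horizontal; a² = 12, b² = 57.
c² = a² + b² = 12 + 57 = 69, so c = √69.
Foci lie on the horizontal axis through the center: (h ± c, k).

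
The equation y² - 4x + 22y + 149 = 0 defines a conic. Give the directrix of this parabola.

Only y is squared. Complete the square in y: (y + 11)² = 4(x - 7).
Vertex (7, -11); 4p = 4 so p = 1. Opens right.
Directrix is the vertical line x = h − p = 7 − (1) = 6.

x = 6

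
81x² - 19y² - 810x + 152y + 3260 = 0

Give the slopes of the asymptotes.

9√19/19 and -9√19/19

Group the x- and y-terms: 81(x² - 10x) -19(y² - 8y) = -3260
Complete the square: 81(x - 5)² -19(y - 4)² = -3260 + 2025 - 304 = -1539
Divide by -1539: (y - 4)²/81 - (x - 5)²/19 = 1
Hyperbola, center (5, 4), transverse axis vertical; a² = 81, b² = 19.
For a vertical hyperbola the asymptotes have slope ±a/b.
Here that is ±9/√19 = ±9√19/19.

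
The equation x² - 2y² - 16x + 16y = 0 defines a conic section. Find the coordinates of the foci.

(8 - 4√3, 4) and (8 + 4√3, 4)

(x² - 16x) -2(y² - 8y) = 0
Completing the square gives (x - 8)² -2(y - 4)² = 0 + 64 - 32 = 32.
Divide through by 32 to get (x - 8)²/32 - (y - 4)²/16 = 1.
Hyperbola, center (8, 4), transverse axis horizontal; a² = 32, b² = 16.
c² = a² + b² = 32 + 16 = 48, so c = 4√3.
Foci lie on the horizontal axis through the center: (h ± c, k).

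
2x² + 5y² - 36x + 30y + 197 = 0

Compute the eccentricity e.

e = √15/5

Collect terms: 2(x² - 18x) + 5(y² + 6y) = -197
Complete the square: 2(x - 9)² + 5(y + 3)² = -197 + 162 + 45 = 10
Divide by 10: (x - 9)²/5 + (y + 3)²/2 = 1
Ellipse, center (9, -3), major axis horizontal; a² = 5, b² = 2.
c² = a² - b² = 3, so c = √3.
e = c/a = √3/√5 = √15/5.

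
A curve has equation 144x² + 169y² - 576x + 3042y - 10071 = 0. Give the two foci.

(-3, -9) and (7, -9)

144(x² - 4x) + 169(y² + 18y) = 10071
Complete the square in x and y: 144(x - 2)² + 169(y + 9)² = 10071 + 576 + 13689 = 24336
Divide by 24336: (x - 2)²/169 + (y + 9)²/144 = 1
Ellipse, center (2, -9), major axis horizontal; a² = 169, b² = 144.
c² = a² - b² = 169 - 144 = 25, so c = 5.
Foci lie on the horizontal axis through the center: (h ± c, k).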